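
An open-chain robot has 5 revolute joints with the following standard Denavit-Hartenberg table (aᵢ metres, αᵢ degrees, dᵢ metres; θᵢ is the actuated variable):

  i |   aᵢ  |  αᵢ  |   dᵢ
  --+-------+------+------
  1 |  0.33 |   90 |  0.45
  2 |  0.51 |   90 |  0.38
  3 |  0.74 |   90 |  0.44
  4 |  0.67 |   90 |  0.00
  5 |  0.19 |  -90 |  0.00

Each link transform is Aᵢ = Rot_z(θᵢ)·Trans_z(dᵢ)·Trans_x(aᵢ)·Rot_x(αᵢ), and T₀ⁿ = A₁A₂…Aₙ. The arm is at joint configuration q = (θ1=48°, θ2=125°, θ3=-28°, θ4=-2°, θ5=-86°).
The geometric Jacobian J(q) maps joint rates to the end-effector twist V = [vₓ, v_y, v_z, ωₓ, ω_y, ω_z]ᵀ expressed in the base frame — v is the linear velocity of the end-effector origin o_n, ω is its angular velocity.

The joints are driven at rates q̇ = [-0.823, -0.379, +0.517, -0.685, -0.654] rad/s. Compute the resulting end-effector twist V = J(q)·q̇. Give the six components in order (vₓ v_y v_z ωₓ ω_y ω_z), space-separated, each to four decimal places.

o_n = [-0.3528, -0.2115, 2.2084]
J₁: ẑ×o_n = [0.2115, -0.3528, 0.0000], ω = ẑ
J2: z=[0.7431, -0.6691, 0.0000] o=[0.2208, 0.2452, 0.4500] → [-1.1766, -1.3068, -0.7232, 0.7431, -0.6691, 0.0000]
J3: z=[0.5481, 0.6087, 0.5736] o=[0.3075, -0.2264, 0.8678] → [0.8076, -1.1136, 0.4101, 0.5481, 0.6087, 0.5736]
J4: z=[-0.4760, 0.7909, -0.3846] o=[0.0397, -0.0046, 1.6554] → [0.3579, 0.4142, 0.4089, -0.4760, 0.7909, -0.3846]
J5: z=[-0.5238, -0.6062, -0.5985] o=[-0.4336, -0.0605, 2.1262] → [-0.1402, -0.0053, 0.1281, -0.5238, -0.6062, -0.5985]
V = J·q̇ = [0.5359, -0.0703, 0.1222, 0.6703, 0.4230, 0.1284]

0.5359 -0.0703 0.1222 0.6703 0.4230 0.1284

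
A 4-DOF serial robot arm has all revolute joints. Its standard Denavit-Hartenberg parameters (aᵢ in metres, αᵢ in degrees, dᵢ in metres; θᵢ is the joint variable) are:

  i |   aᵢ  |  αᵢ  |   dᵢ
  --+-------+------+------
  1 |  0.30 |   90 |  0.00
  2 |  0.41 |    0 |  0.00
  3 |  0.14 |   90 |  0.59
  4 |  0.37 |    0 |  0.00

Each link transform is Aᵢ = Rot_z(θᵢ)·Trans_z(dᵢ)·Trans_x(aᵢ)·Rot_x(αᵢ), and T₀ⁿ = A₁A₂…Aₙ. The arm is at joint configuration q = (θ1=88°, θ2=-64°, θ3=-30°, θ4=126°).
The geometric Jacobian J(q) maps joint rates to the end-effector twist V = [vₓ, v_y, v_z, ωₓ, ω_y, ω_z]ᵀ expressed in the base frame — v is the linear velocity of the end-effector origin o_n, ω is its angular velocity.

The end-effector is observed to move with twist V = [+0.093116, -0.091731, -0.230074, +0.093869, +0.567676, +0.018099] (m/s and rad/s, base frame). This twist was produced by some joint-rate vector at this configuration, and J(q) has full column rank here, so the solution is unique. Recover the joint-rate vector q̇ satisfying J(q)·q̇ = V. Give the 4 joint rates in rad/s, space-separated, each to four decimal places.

0.0580 -0.3320 0.4060 -0.5720

o_n = [0.9057, 0.4538, -0.2912]
J₁: ẑ×o_n = [-0.4538, 0.9057, 0.0000], ω = ẑ
J2: z=[0.9994, -0.0349, 0.0000] o=[0.0105, 0.2998, 0.0000] → [0.0102, 0.2910, 0.1851, 0.9994, -0.0349, 0.0000]
J3: z=[0.9994, -0.0349, 0.0000] o=[0.0167, 0.4794, -0.3685] → [-0.0027, -0.0772, 0.0054, 0.9994, -0.0349, 0.0000]
J4: z=[-0.0348, -0.9970, 0.0698] o=[0.6060, 0.4491, -0.5082] → [-0.2166, 0.0285, 0.2986, -0.0348, -0.9970, 0.0698]
q̇ = J⁺·V = [0.0580, -0.3320, 0.4060, -0.5720]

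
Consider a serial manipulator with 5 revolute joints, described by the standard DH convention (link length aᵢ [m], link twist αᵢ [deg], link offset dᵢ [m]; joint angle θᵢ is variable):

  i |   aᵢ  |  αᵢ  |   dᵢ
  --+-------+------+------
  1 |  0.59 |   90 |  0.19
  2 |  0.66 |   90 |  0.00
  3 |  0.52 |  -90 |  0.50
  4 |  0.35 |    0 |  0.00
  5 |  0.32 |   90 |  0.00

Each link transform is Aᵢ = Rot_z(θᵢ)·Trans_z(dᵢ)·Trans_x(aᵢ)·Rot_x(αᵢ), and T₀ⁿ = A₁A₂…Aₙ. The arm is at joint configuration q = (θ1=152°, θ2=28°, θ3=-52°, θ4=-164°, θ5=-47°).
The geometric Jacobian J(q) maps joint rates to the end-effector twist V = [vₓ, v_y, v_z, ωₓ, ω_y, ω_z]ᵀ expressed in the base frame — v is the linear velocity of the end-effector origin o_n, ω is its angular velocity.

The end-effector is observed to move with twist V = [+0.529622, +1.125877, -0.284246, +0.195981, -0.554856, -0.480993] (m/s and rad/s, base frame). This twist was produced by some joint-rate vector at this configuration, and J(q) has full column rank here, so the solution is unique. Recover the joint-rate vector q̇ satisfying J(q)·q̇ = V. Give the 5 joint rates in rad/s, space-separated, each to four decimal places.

o_n = [-1.1373, 0.6857, 0.0925]
J₁: ẑ×o_n = [-0.6857, -1.1373, 0.0000], ω = ẑ
J2: z=[0.4695, 0.8829, 0.0000] o=[-0.5209, 0.2770, 0.1900] → [-0.0861, 0.0458, 0.7361, 0.4695, 0.8829, 0.0000]
J3: z=[-0.4145, 0.2204, -0.8829] o=[-1.0355, 0.5506, 0.4999] → [0.0295, -0.0790, -0.0336, -0.4145, 0.2204, -0.8829]
J4: z=[-0.3253, 0.8702, 0.3699] o=[-1.6847, 0.4317, 0.2087] → [-0.1951, 0.1647, -0.5590, -0.3253, 0.8702, 0.3699]
J5: z=[-0.3253, 0.8702, 0.3699] o=[-1.4387, 0.6012, 0.0263] → [0.0264, 0.1331, -0.2898, -0.3253, 0.8702, 0.3699]
q̇ = J⁺·V = [-0.9640, -0.2760, -0.6300, 0.5930, -0.7910]

-0.9640 -0.2760 -0.6300 0.5930 -0.7910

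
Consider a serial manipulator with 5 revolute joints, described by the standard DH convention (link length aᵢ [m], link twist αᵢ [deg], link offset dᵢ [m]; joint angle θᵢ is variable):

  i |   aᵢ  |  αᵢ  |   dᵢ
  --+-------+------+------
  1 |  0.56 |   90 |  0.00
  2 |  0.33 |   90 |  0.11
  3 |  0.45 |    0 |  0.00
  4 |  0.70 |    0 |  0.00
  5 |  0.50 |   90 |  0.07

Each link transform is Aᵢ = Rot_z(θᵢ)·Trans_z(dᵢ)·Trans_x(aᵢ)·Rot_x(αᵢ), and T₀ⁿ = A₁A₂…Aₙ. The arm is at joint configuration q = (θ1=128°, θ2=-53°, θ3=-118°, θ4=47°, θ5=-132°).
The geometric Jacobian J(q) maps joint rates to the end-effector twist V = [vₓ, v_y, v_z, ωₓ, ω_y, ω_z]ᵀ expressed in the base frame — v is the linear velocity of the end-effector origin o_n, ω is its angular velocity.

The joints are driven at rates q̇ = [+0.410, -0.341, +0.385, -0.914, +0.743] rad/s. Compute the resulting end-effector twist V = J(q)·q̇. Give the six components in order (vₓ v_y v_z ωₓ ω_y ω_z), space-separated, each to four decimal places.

-0.1089 -0.6387 0.2332 -0.1635 -0.3446 0.2812

o_n = [-0.8623, -0.1207, 0.0486]
J₁: ẑ×o_n = [0.1207, -0.8623, 0.0000], ω = ẑ
J2: z=[0.7880, 0.6157, 0.0000] o=[-0.3448, 0.4413, 0.0000] → [0.0299, -0.0383, -0.1243, 0.7880, 0.6157, 0.0000]
J3: z=[0.4917, -0.6293, -0.6018] o=[-0.3804, 0.6655, -0.2635] → [-0.6696, 0.1365, -0.6899, 0.4917, -0.6293, -0.6018]
J4: z=[0.4917, -0.6293, -0.6018] o=[-0.6152, 0.3207, -0.0948] → [-0.3559, 0.0782, -0.3726, 0.4917, -0.6293, -0.6018]
J5: z=[0.4917, -0.6293, -0.6018] o=[-1.2212, 0.0213, -0.2768] → [-0.2903, -0.3760, 0.1560, 0.4917, -0.6293, -0.6018]
V = J·q̇ = [-0.1089, -0.6387, 0.2332, -0.1635, -0.3446, 0.2812]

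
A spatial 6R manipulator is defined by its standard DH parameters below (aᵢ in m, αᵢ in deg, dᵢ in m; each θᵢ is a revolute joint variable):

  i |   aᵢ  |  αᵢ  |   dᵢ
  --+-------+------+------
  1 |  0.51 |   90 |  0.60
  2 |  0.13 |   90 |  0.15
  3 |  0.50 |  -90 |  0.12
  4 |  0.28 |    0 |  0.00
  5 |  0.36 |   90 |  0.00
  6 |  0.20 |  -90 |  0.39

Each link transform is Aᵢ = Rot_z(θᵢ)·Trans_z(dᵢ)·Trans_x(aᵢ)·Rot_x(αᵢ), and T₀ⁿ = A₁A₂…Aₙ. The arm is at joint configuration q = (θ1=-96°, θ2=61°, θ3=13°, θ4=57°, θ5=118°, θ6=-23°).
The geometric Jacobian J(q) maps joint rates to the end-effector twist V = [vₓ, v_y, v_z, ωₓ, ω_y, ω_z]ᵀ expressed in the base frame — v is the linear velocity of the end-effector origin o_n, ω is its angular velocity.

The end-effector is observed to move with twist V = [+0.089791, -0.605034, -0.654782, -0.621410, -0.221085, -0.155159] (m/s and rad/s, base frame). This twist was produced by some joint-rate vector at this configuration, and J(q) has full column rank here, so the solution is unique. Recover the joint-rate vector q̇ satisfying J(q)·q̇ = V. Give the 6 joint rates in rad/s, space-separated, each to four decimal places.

0.3540 -0.7320 0.4860 0.6590 0.7030 -0.0100

o_n = [-0.1233, -0.1560, 1.1192]
J₁: ẑ×o_n = [0.1560, -0.1233, 0.0000], ω = ẑ
J2: z=[-0.9945, 0.1045, 0.0000] o=[-0.0533, -0.5072, 0.6000] → [0.0543, 0.5164, -0.3419, -0.9945, 0.1045, 0.0000]
J3: z=[-0.0914, -0.8698, -0.4848] o=[-0.2091, -0.5542, 0.7137] → [-0.1597, -0.0045, 0.0382, -0.0914, -0.8698, -0.4848]
J4: z=[-0.9576, 0.2103, -0.1967] o=[-0.3566, -0.8817, 1.0816] → [0.1507, -0.0099, -0.7440, -0.9576, 0.2103, -0.1967]
J5: z=[-0.9576, 0.2103, -0.1967] o=[-0.3768, -0.7455, 1.3254] → [0.0726, -0.2474, -0.6178, -0.9576, 0.2103, -0.1967]
J6: z=[0.0673, 0.8276, 0.5572] o=[-0.2760, -0.5582, 1.0350] → [-0.1544, 0.0794, -0.0993, 0.0673, 0.8276, 0.5572]
q̇ = J⁺·V = [0.3540, -0.7320, 0.4860, 0.6590, 0.7030, -0.0100]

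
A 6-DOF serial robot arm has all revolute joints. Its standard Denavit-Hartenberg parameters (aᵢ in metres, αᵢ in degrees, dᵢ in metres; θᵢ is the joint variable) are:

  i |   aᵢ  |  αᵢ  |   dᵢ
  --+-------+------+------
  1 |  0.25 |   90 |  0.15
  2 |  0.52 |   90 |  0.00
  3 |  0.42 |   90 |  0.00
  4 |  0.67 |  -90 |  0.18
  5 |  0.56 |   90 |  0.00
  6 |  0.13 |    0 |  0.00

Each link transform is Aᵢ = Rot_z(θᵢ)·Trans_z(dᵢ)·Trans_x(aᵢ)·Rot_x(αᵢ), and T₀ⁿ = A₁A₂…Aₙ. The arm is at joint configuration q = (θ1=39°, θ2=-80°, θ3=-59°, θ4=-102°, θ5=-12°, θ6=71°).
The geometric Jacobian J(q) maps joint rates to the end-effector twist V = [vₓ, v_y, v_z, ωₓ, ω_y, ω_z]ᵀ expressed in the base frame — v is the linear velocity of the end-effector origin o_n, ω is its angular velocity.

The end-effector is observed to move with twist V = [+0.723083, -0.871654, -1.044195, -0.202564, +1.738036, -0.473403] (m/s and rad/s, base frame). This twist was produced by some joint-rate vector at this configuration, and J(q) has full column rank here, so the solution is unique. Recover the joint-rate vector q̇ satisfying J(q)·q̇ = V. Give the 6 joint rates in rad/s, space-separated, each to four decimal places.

o_n = [0.9616, 1.2880, -0.0274]
J₁: ẑ×o_n = [-1.2880, 0.9616, 0.0000], ω = ẑ
J2: z=[0.6293, -0.7771, 0.0000] o=[0.1943, 0.1573, 0.1500] → [0.1378, 0.1116, 1.3079, 0.6293, -0.7771, 0.0000]
J3: z=[-0.7653, -0.6198, -0.1736] o=[0.2645, 0.2142, -0.3621] → [-0.0210, 0.1351, -0.3899, -0.7653, -0.6198, -0.1736]
J4: z=[-0.4398, 0.3066, 0.8441] o=[0.0671, 0.5176, -0.5751] → [-0.4825, 0.9960, -0.6131, -0.4398, 0.3066, 0.8441]
J5: z=[-0.3005, 0.8355, -0.4600] o=[0.5550, 0.8783, -0.2387] → [0.3651, -0.1235, -0.4629, -0.3005, 0.8355, -0.4600]
J6: z=[-0.6061, 0.2051, 0.7685] o=[0.9673, 1.1638, 0.0104] → [-0.1032, -0.0273, -0.0741, -0.6061, 0.2051, 0.7685]
q̇ = J⁺·V = [-0.4380, -0.8940, -0.8500, -0.1540, 0.6030, 0.2920]

-0.4380 -0.8940 -0.8500 -0.1540 0.6030 0.2920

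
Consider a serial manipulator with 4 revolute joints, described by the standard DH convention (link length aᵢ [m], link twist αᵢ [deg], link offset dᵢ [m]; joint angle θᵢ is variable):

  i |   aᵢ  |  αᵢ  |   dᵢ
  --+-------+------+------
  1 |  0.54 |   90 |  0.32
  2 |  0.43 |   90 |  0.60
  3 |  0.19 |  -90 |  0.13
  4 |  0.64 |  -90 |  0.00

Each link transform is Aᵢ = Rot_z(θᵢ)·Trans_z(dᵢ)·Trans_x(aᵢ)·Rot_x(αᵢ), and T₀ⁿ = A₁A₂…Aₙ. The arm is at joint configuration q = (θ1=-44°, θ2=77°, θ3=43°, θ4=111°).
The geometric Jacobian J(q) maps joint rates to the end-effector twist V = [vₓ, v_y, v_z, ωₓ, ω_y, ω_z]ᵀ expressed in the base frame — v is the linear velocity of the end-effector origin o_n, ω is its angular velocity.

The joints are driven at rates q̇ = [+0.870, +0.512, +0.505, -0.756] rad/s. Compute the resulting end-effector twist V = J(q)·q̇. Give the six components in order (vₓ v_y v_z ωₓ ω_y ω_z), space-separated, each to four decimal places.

0.0118 -0.2081 0.1871 0.4658 -0.3930 1.2588

o_n = [-0.2724, -0.5337, 0.8161]
J₁: ẑ×o_n = [0.5337, -0.2724, 0.0000], ω = ẑ
J2: z=[-0.6947, -0.7193, 0.0000] o=[0.3884, -0.3751, 0.3200] → [-0.3569, 0.3446, -0.3653, -0.6947, -0.7193, 0.0000]
J3: z=[0.7009, -0.6769, -0.2250] o=[0.0412, -0.8739, 0.7390] → [0.0243, 0.0165, 0.0262, 0.7009, -0.6769, -0.2250]
J4: z=[-0.6184, -0.4195, -0.6645] o=[0.0648, -1.0768, 0.8451] → [0.3731, 0.2062, -0.4774, -0.6184, -0.4195, -0.6645]
V = J·q̇ = [0.0118, -0.2081, 0.1871, 0.4658, -0.3930, 1.2588]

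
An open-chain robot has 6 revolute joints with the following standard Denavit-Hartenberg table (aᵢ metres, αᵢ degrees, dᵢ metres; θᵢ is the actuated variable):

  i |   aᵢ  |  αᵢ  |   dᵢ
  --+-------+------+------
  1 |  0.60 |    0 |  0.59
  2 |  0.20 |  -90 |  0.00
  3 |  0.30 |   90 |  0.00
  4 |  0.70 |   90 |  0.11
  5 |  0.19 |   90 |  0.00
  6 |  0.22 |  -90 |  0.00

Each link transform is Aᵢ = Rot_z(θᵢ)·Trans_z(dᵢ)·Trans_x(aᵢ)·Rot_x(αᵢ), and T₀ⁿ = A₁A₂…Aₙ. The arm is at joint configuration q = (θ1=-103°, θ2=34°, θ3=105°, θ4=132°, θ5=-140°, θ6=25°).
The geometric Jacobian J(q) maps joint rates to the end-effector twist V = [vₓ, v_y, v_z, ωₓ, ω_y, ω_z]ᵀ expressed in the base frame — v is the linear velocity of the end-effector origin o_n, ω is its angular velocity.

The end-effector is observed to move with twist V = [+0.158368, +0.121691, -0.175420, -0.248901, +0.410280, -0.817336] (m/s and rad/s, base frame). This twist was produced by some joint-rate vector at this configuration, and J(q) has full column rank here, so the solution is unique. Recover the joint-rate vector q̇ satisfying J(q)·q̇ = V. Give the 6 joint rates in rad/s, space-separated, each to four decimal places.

o_n = [0.2156, -0.4913, 0.5294]
J₁: ẑ×o_n = [0.4913, 0.2156, -0.0000], ω = ẑ
J2: z=[0.0000, 0.0000, 1.0000] o=[-0.1350, -0.5846, 0.5900] → [-0.0933, 0.3506, 0.0000, 0.0000, 0.0000, 1.0000]
J3: z=[0.9336, 0.3584, 0.0000] o=[-0.0633, -0.7713, 0.5900] → [-0.0217, 0.0565, 0.1615, 0.9336, 0.3584, 0.0000]
J4: z=[0.3462, -0.9018, -0.2588] o=[-0.0911, -0.6988, 0.3002] → [-0.1530, -0.1587, 0.3485, 0.3462, -0.9018, -0.2588]
J5: z=[0.5558, 0.4194, -0.7178] o=[0.4760, -0.7248, 0.7242] → [0.0859, 0.2952, 0.2390, 0.5558, 0.4194, -0.7178]
J6: z=[-0.2207, -0.7581, -0.6137] o=[0.3238, -0.6299, 0.6617] → [0.1853, 0.0372, -0.1126, -0.2207, -0.7581, -0.6137]
q̇ = J⁺·V = [-0.1480, -0.2570, -0.2530, -0.6160, 0.4990, 0.3480]

-0.1480 -0.2570 -0.2530 -0.6160 0.4990 0.3480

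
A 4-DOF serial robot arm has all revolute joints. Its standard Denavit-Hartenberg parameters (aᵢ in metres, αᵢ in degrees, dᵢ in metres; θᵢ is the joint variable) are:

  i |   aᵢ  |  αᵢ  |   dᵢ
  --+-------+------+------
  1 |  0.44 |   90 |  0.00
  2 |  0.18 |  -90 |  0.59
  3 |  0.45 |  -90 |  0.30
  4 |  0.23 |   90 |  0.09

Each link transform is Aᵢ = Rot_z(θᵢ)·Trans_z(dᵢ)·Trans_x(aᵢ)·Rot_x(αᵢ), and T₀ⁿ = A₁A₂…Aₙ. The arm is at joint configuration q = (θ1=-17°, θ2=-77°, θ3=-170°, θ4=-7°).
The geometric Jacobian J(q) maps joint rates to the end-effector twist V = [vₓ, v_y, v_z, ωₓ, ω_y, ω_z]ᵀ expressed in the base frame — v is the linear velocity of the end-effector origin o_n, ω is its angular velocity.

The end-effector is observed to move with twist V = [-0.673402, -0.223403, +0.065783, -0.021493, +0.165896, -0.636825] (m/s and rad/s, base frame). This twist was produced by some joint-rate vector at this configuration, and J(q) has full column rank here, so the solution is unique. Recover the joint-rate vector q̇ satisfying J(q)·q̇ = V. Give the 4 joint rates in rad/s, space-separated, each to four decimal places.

o_n = [0.3920, -0.9526, 0.5340]
J₁: ẑ×o_n = [0.9526, 0.3920, -0.0000], ω = ẑ
J2: z=[-0.2924, -0.9563, 0.0000] o=[0.4208, -0.1286, 0.0000] → [-0.5107, 0.1561, 0.2134, -0.2924, -0.9563, 0.0000]
J3: z=[0.9318, -0.2849, 0.2250] o=[0.2870, -0.7047, -0.1754] → [-0.1463, -0.6374, -0.2011, 0.9318, -0.2849, 0.2250]
J4: z=[-0.2506, -0.9532, -0.1692] o=[0.4484, -0.8357, 0.3239] → [-0.2201, 0.0622, -0.0245, -0.2506, -0.9532, -0.1692]
q̇ = J⁺·V = [-0.6870, 0.2130, -0.0560, -0.3710]

-0.6870 0.2130 -0.0560 -0.3710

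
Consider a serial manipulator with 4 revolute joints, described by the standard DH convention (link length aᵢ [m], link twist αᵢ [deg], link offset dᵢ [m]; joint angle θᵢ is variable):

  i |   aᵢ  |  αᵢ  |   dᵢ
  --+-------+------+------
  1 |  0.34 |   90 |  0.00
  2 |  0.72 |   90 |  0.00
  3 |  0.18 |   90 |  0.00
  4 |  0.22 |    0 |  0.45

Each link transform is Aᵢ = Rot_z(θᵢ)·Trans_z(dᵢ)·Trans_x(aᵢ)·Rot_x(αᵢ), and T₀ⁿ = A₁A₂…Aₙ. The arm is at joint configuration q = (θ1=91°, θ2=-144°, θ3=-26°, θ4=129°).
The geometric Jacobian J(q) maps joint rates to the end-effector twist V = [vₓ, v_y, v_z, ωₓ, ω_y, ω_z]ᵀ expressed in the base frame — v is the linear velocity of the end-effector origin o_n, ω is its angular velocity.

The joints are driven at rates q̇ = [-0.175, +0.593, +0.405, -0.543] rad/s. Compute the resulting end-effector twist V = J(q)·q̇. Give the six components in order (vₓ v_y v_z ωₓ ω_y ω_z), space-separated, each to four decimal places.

o_n = [-0.4189, -0.2210, -0.1909]
J₁: ẑ×o_n = [0.2210, -0.4189, 0.0000], ω = ẑ
J2: z=[0.9998, 0.0175, 0.0000] o=[-0.0059, 0.3399, 0.0000] → [-0.0033, 0.1909, -0.5536, 0.9998, 0.0175, 0.0000]
J3: z=[0.0103, -0.5877, 0.8090] o=[0.0042, -0.2425, -0.4232] → [-0.1539, -0.3447, -0.2484, 0.0103, -0.5877, 0.8090]
J4: z=[-0.9048, 0.3389, 0.2577] o=[-0.0724, -0.3747, -0.5183] → [0.0713, 0.2070, -0.0217, -0.9048, 0.3389, 0.2577]
V = J·q̇ = [-0.1417, -0.0655, -0.4171, 1.0884, -0.4117, 0.0127]

-0.1417 -0.0655 -0.4171 1.0884 -0.4117 0.0127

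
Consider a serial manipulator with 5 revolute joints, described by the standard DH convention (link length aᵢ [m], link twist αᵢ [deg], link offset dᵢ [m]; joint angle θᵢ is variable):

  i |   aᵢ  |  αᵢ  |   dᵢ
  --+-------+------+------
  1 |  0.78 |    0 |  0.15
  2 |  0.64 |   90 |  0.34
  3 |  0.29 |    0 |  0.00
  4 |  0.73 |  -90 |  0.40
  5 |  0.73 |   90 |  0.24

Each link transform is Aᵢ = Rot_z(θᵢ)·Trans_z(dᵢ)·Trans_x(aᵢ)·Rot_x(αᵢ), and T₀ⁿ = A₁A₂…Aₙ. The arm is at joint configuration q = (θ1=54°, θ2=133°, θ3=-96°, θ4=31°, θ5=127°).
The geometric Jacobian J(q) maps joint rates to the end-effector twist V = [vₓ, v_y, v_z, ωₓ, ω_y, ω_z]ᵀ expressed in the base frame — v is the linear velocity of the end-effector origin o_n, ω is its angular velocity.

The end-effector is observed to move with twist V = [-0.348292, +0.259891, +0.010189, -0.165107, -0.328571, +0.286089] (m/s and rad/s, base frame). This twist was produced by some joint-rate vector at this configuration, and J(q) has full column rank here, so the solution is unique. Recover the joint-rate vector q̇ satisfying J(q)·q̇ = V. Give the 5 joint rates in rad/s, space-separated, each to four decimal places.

0.7200 -0.5290 0.1500 -0.4560 0.2250

o_n = [-0.4622, 0.3336, 0.0396]
J₁: ẑ×o_n = [-0.3336, -0.4622, 0.0000], ω = ẑ
J2: z=[0.0000, 0.0000, 1.0000] o=[0.4585, 0.6310, 0.1500] → [0.2974, -0.9207, 0.0000, 0.0000, 0.0000, 1.0000]
J3: z=[-0.1219, 0.9925, 0.0000] o=[-0.1768, 0.5530, 0.4900] → [-0.4471, -0.0549, 0.3100, -0.1219, 0.9925, 0.0000]
J4: z=[-0.1219, 0.9925, 0.0000] o=[-0.1467, 0.5567, 0.2016] → [-0.1608, -0.0197, 0.3404, -0.1219, 0.9925, 0.0000]
J5: z=[-0.8996, -0.1105, 0.4226] o=[-0.5016, 0.9162, -0.4600] → [0.1910, 0.4661, 0.5284, -0.8996, -0.1105, 0.4226]
q̇ = J⁺·V = [0.7200, -0.5290, 0.1500, -0.4560, 0.2250]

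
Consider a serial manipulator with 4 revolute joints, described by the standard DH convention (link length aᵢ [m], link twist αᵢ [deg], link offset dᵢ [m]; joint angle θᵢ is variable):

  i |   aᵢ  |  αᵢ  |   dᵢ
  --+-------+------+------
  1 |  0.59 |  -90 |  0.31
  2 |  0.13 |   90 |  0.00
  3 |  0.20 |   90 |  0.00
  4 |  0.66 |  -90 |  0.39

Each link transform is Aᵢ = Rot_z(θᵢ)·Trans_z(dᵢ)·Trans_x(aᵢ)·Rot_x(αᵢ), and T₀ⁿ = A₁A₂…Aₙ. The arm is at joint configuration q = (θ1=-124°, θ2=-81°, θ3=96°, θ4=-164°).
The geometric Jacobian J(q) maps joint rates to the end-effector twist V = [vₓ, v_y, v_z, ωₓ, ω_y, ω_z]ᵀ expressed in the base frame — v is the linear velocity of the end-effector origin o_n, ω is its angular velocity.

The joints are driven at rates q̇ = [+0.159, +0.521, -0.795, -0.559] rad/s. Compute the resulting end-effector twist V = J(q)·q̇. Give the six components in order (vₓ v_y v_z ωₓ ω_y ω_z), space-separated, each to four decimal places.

o_n = [-0.8041, -0.4923, 0.8379]
J₁: ẑ×o_n = [0.4923, -0.8041, 0.0000], ω = ẑ
J2: z=[0.8290, -0.5592, 0.0000] o=[-0.3299, -0.4891, 0.3100] → [-0.2952, -0.4376, -0.2678, 0.8290, -0.5592, 0.0000]
J3: z=[0.5523, 0.8188, 0.1564] o=[-0.3413, -0.5060, 0.4384] → [0.3250, -0.2930, 0.3865, 0.5523, 0.8188, 0.1564]
J4: z=[-0.0003, -0.1874, 0.9823] o=[-0.1746, -0.6145, 0.4178] → [-0.1987, -0.6182, -0.1180, -0.0003, -0.1874, 0.9823]
V = J·q̇ = [-0.2228, 0.2227, -0.3808, -0.0070, -0.8375, -0.5145]

-0.2228 0.2227 -0.3808 -0.0070 -0.8375 -0.5145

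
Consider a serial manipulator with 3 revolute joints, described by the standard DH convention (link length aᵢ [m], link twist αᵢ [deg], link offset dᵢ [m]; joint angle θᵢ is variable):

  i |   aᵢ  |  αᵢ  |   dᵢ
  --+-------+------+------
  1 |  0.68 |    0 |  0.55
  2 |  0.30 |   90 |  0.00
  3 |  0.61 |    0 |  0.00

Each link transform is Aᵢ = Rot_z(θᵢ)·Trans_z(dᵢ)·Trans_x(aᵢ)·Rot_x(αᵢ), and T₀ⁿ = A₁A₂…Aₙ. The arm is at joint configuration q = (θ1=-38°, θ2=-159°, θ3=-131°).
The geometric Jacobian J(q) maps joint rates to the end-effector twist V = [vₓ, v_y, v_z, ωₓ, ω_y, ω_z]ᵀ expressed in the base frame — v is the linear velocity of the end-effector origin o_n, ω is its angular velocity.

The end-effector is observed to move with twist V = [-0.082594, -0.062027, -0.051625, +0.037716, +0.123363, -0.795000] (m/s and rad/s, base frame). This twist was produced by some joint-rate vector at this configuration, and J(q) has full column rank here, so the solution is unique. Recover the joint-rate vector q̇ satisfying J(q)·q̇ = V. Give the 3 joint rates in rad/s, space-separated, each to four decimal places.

o_n = [0.6317, -0.4479, 0.0896]
J₁: ẑ×o_n = [0.4479, 0.6317, -0.0000], ω = ẑ
J2: z=[0.0000, 0.0000, 1.0000] o=[0.5358, -0.4186, 0.5500] → [0.0293, 0.0958, -0.0000, 0.0000, 0.0000, 1.0000]
J3: z=[0.2924, 0.9563, 0.0000] o=[0.2490, -0.3309, 0.5500] → [-0.4403, 0.1346, -0.4002, 0.2924, 0.9563, 0.0000]
q̇ = J⁺·V = [-0.0060, -0.7890, 0.1290]

-0.0060 -0.7890 0.1290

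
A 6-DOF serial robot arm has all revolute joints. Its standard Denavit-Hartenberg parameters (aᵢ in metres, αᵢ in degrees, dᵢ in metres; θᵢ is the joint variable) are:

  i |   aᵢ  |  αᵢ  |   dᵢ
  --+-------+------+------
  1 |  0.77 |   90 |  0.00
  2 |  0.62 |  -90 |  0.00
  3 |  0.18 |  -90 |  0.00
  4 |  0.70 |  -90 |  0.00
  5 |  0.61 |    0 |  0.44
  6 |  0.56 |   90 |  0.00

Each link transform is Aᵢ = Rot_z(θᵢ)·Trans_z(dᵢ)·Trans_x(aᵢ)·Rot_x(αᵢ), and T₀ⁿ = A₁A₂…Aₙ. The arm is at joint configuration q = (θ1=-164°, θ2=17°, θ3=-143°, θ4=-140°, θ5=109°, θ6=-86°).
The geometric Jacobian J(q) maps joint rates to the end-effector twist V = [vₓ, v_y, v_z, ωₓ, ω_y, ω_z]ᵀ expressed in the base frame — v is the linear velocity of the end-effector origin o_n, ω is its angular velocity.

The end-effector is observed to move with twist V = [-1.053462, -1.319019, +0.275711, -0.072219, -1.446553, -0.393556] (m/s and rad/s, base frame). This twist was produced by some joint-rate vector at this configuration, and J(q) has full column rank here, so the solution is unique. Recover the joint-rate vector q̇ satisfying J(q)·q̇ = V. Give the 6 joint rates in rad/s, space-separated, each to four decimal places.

o_n = [-0.5961, -1.0298, 1.0625]
J₁: ẑ×o_n = [1.0298, -0.5961, 0.0000], ω = ẑ
J2: z=[-0.2756, 0.9613, 0.0000] o=[-0.7402, -0.2122, 0.0000] → [1.0214, 0.2929, 0.0868, -0.2756, 0.9613, 0.0000]
J3: z=[0.2810, 0.0806, 0.9563] o=[-1.3101, -0.3757, 0.1813] → [0.6966, 0.4352, -0.2414, 0.2810, 0.0806, 0.9563]
J4: z=[-0.7734, 0.6091, 0.1760] o=[-1.2078, -0.2336, 0.1392] → [0.7024, 0.8217, 0.2431, -0.7734, 0.6091, 0.1760]
J5: z=[0.5806, 0.5689, 0.5825] o=[-1.3861, -0.6205, 0.6947] → [0.4477, 0.2466, -0.6871, 0.5806, 0.5689, 0.5825]
J6: z=[0.5806, 0.5689, 0.5825] o=[-0.6340, -0.6117, 0.6919] → [0.4544, -0.1930, -0.2643, 0.5806, 0.5689, 0.5825]
q̇ = J⁺·V = [0.7980, -0.6960, -0.6980, -0.4790, -0.2000, -0.5550]

0.7980 -0.6960 -0.6980 -0.4790 -0.2000 -0.5550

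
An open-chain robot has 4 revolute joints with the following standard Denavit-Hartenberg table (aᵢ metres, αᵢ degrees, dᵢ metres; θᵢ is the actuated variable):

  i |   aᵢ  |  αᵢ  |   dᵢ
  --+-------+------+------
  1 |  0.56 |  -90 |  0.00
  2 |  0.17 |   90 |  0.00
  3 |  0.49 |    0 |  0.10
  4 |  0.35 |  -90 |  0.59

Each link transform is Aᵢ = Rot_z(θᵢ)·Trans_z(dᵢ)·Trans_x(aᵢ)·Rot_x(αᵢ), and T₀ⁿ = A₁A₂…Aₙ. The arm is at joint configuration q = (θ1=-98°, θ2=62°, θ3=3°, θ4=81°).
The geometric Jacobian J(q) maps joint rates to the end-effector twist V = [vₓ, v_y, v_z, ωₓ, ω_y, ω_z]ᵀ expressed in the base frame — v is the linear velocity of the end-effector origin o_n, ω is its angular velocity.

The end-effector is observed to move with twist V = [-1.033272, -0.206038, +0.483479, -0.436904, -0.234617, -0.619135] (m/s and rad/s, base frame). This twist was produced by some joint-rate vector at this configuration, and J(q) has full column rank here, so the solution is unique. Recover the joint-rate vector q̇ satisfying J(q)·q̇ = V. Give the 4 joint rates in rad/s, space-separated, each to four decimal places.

-0.7750 -0.4000 0.3120 0.0200

o_n = [0.1619, -1.5334, -0.2905]
J₁: ẑ×o_n = [1.5334, 0.1619, -0.0000], ω = ẑ
J2: z=[0.9903, -0.1392, 0.0000] o=[-0.0779, -0.5546, 0.0000] → [0.0404, 0.2877, -0.9359, 0.9903, -0.1392, 0.0000]
J3: z=[-0.1229, -0.8744, 0.4695] o=[-0.0890, -0.6336, -0.1501] → [0.5452, 0.1006, 0.3300, -0.1229, -0.8744, 0.4695]
J4: z=[-0.1229, -0.8744, 0.4695] o=[-0.1079, -0.9521, -0.5352] → [0.0590, 0.1567, 0.3073, -0.1229, -0.8744, 0.4695]
q̇ = J⁺·V = [-0.7750, -0.4000, 0.3120, 0.0200]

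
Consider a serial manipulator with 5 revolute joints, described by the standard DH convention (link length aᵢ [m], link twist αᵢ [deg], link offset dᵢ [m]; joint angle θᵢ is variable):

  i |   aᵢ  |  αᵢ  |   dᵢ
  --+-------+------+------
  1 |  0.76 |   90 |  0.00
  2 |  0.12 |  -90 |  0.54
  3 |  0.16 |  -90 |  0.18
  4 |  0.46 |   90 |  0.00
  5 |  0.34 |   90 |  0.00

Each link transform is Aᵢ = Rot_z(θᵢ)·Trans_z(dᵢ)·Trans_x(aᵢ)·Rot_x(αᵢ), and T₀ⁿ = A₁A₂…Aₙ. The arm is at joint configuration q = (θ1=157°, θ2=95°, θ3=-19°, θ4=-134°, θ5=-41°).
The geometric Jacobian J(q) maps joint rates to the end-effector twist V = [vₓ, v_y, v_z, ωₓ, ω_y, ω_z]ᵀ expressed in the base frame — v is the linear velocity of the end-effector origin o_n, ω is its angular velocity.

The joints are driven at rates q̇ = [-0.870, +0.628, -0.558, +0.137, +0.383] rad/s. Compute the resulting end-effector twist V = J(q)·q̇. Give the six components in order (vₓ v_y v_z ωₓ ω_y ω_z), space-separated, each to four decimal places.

o_n = [0.1668, 0.6255, -0.3316]
J₁: ẑ×o_n = [-0.6255, 0.1668, 0.0000], ω = ẑ
J2: z=[0.3907, 0.9205, 0.0000] o=[-0.6996, 0.2970, 0.0000] → [-0.3052, 0.1296, -0.6691, 0.3907, 0.9205, 0.0000]
J3: z=[0.9170, -0.3892, -0.0872] o=[-0.4790, 0.7899, 0.1195] → [0.1613, 0.3574, 0.1005, 0.9170, -0.3892, -0.0872]
J4: z=[-0.3433, -0.8814, 0.3243] o=[-0.2814, 0.7627, 0.2546] → [0.5612, -0.0559, 0.4422, -0.3433, -0.8814, 0.3243]
J5: z=[-0.7831, 0.0780, -0.6170] o=[-0.0429, 0.5484, -0.0753] → [0.0276, -0.3301, -0.0767, -0.7831, 0.0780, -0.6170]
V = J·q̇ = [0.3499, -0.3972, -0.4451, -0.6133, 0.7044, -1.0133]

0.3499 -0.3972 -0.4451 -0.6133 0.7044 -1.0133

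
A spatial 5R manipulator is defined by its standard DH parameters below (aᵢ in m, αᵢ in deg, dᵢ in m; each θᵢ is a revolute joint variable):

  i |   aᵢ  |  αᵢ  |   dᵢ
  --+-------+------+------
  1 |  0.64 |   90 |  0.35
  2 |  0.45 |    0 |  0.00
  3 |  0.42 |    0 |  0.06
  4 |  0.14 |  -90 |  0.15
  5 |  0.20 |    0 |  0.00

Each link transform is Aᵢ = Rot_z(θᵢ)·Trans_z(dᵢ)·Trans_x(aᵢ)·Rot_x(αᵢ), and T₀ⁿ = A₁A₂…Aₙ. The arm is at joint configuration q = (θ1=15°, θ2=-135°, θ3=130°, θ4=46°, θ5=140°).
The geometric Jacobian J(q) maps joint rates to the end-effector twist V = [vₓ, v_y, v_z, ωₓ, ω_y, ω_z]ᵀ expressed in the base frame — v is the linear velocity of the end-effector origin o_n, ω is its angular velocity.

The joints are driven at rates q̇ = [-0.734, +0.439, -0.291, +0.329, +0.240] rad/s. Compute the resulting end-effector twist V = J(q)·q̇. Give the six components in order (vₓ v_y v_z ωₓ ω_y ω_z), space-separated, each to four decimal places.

0.2122 -0.5361 -0.1028 -0.0286 -0.5015 -0.5529

o_n = [0.7264, 0.1103, -0.0135]
J₁: ẑ×o_n = [-0.1103, 0.7264, 0.0000], ω = ẑ
J2: z=[0.2588, -0.9659, 0.0000] o=[0.6182, 0.1656, 0.3500] → [0.3511, 0.0941, 0.0902, 0.2588, -0.9659, 0.0000]
J3: z=[0.2588, -0.9659, 0.0000] o=[0.3108, 0.0833, 0.0318] → [0.0437, 0.0117, 0.4084, 0.2588, -0.9659, 0.0000]
J4: z=[0.2588, -0.9659, 0.0000] o=[0.7305, 0.1336, -0.0048] → [0.0084, 0.0022, -0.0100, 0.2588, -0.9659, 0.0000]
J5: z=[-0.6337, -0.1698, 0.7547] o=[0.8714, 0.0161, 0.0870] → [-0.0541, -0.1731, -0.0843, -0.6337, -0.1698, 0.7547]
V = J·q̇ = [0.2122, -0.5361, -0.1028, -0.0286, -0.5015, -0.5529]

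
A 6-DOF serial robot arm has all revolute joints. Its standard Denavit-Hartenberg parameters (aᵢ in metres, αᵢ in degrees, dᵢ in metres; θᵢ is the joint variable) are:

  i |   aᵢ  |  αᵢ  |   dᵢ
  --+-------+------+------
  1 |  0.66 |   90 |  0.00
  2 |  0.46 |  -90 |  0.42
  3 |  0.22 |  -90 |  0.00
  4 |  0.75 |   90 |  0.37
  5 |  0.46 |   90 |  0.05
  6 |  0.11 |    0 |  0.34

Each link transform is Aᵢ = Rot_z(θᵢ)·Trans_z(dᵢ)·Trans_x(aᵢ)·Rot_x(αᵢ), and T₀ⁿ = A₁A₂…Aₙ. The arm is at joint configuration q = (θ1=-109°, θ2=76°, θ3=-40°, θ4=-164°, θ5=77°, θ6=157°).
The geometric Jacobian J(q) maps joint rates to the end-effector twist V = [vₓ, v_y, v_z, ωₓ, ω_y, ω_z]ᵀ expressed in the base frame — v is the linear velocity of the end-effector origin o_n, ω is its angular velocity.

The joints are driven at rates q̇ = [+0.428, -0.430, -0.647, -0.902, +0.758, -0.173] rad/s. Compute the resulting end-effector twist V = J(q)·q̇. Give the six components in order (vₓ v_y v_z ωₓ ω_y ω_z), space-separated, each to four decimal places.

0.2562 -1.2480 0.6811 -0.5928 -1.1041 -0.4892

o_n = [0.4743, -0.6670, 0.2175]
J₁: ẑ×o_n = [0.6670, 0.4743, -0.0000], ω = ẑ
J2: z=[-0.9455, 0.3256, 0.0000] o=[-0.2149, -0.6240, 0.0000] → [0.0708, 0.2057, -0.1837, -0.9455, 0.3256, 0.0000]
J3: z=[0.3159, 0.9174, 0.2419] o=[-0.6482, -0.5925, 0.4463] → [-0.1919, 0.3439, -1.0534, 0.3159, 0.9174, 0.2419]
J4: z=[0.6737, -0.3964, 0.6237] o=[-0.7952, -0.5850, 0.6099] → [0.2067, 1.0561, 0.4481, 0.6737, -0.3964, 0.6237]
J5: z=[-0.1195, -0.8913, -0.4374] o=[0.0010, -0.5666, 0.3548] → [0.0784, -0.2234, 0.4338, -0.1195, -0.8913, -0.4374]
J6: z=[0.5591, 0.3037, -0.7715] o=[0.3725, -0.7661, 0.5454] → [-0.0232, 0.1047, 0.0244, 0.5591, 0.3037, -0.7715]
V = J·q̇ = [0.2562, -1.2480, 0.6811, -0.5928, -1.1041, -0.4892]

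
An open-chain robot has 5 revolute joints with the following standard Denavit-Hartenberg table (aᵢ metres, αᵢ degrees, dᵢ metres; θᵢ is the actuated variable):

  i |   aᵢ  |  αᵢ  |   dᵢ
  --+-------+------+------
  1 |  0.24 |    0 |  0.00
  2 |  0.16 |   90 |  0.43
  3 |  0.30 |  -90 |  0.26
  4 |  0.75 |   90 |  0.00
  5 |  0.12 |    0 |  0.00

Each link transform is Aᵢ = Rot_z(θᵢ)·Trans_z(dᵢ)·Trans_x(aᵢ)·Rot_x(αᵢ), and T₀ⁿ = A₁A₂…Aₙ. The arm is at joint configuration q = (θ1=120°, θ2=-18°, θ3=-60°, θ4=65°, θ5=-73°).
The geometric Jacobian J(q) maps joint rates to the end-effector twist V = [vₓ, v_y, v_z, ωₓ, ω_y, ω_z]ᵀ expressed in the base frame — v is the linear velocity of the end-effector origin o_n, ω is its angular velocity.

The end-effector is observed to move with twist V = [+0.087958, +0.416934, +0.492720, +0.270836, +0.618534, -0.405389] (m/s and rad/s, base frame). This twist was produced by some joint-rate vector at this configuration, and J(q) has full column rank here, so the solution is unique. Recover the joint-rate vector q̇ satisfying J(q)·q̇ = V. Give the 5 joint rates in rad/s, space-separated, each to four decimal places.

-0.4310 -0.3320 0.4100 0.6540 -0.0390

o_n = [-0.6399, 0.4823, -0.1745]
J₁: ẑ×o_n = [-0.4823, -0.6399, 0.0000], ω = ẑ
J2: z=[0.0000, 0.0000, 1.0000] o=[-0.1200, 0.2078, 0.0000] → [-0.2744, -0.5199, 0.0000, 0.0000, 0.0000, 1.0000]
J3: z=[0.9781, 0.2079, 0.0000] o=[-0.1533, 0.3643, 0.4300] → [-0.1257, 0.5913, 0.2165, 0.9781, 0.2079, 0.0000]
J4: z=[-0.1801, 0.8471, 0.5000] o=[0.0699, 0.5651, 0.1702] → [-0.2506, -0.4170, 0.6162, -0.1801, 0.8471, 0.5000]
J5: z=[0.3192, 0.5311, -0.7849] o=[-0.6280, 0.5788, -0.1043] → [-0.1131, 0.0318, -0.0245, 0.3192, 0.5311, -0.7849]
q̇ = J⁺·V = [-0.4310, -0.3320, 0.4100, 0.6540, -0.0390]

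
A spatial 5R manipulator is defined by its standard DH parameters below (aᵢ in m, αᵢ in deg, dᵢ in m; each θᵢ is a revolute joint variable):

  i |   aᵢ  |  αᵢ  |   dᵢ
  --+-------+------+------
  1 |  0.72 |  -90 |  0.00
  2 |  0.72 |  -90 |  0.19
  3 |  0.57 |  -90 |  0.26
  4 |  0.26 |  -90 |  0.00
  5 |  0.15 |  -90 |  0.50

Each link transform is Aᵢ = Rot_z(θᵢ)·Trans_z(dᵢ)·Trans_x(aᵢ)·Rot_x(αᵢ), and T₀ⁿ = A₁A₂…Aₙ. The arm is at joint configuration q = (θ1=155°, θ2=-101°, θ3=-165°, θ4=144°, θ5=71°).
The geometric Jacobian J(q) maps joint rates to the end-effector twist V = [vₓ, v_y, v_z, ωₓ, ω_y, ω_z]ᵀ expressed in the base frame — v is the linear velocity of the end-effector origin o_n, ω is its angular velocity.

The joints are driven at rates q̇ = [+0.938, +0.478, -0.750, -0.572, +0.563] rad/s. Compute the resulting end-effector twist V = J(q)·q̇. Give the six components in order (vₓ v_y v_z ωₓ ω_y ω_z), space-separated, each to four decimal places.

-0.3936 -0.8238 -0.0685 0.3594 0.0091 1.0503

o_n = [-0.9937, 0.3974, 0.7380]
J₁: ẑ×o_n = [-0.3974, -0.9937, 0.0000], ω = ẑ
J2: z=[-0.4226, -0.9063, 0.0000] o=[-0.6525, 0.3043, 0.0000] → [-0.6689, 0.3119, -0.3486, -0.4226, -0.9063, 0.0000]
J3: z=[-0.8897, 0.4149, 0.1908] o=[-0.6083, 0.0740, 0.7068] → [-0.0487, -0.0458, -0.1278, -0.8897, 0.4149, 0.1908]
J4: z=[-0.3635, -0.8963, 0.2541] o=[-0.9972, 0.0926, 0.2159] → [-0.5454, 0.1906, -0.1077, -0.3635, -0.8963, 0.2541]
J5: z=[-0.5573, 0.4277, 0.7117] o=[-0.8031, 0.0621, 0.3862] → [-0.0881, 0.0604, -0.1053, -0.5573, 0.4277, 0.7117]
V = J·q̇ = [-0.3936, -0.8238, -0.0685, 0.3594, 0.0091, 1.0503]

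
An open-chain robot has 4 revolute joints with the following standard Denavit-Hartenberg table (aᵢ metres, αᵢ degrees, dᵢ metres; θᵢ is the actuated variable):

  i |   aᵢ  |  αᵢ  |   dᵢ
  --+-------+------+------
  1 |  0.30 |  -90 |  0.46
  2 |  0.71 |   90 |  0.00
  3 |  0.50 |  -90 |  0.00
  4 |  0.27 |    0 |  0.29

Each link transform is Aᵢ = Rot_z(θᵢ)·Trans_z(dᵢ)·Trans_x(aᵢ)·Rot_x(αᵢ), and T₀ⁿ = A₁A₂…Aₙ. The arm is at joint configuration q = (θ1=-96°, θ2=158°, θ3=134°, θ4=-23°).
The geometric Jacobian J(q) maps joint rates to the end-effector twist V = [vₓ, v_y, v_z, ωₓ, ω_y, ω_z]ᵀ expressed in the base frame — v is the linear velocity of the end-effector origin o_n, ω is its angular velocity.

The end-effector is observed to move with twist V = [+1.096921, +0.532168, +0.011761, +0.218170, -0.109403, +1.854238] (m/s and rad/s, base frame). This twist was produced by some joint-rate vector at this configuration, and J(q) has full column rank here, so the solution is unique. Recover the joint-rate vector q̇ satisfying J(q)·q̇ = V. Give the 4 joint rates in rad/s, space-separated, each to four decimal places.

0.7690 0.6980 -0.9740 0.6760

o_n = [0.2979, -0.3900, 0.3691]
J₁: ẑ×o_n = [0.3900, 0.2979, -0.0000], ω = ẑ
J2: z=[0.9945, -0.1045, 0.0000] o=[-0.0314, -0.2984, 0.4600] → [0.0095, 0.0904, -0.0568, 0.9945, -0.1045, 0.0000]
J3: z=[-0.0392, -0.3726, -0.9272] o=[0.0375, 0.3563, 0.1940] → [-0.7573, -0.2346, 0.1262, -0.0392, -0.3726, -0.9272]
J4: z=[-0.7606, -0.5907, 0.2695] o=[0.3615, -0.0015, 0.3241] → [0.0781, 0.0171, 0.2579, -0.7606, -0.5907, 0.2695]
q̇ = J⁺·V = [0.7690, 0.6980, -0.9740, 0.6760]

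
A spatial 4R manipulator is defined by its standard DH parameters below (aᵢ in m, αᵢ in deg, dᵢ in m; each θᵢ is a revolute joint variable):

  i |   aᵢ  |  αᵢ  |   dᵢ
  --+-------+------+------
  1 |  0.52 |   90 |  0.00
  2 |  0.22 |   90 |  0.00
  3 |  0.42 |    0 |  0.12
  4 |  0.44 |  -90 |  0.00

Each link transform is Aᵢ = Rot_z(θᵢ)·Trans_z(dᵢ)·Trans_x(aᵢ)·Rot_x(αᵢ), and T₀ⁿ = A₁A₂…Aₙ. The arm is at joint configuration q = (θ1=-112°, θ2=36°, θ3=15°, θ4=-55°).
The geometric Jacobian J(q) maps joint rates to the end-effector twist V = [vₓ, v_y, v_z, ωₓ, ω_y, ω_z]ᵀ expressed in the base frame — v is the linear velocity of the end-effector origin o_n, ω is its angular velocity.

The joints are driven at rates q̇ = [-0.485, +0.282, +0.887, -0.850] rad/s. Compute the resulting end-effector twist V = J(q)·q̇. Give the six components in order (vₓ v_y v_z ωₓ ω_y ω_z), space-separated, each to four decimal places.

-0.9171 0.4970 0.1890 -0.2696 0.0855 -0.5149

o_n = [-0.3515, -1.3349, 0.4688]
J₁: ẑ×o_n = [1.3349, -0.3515, 0.0000], ω = ẑ
J2: z=[-0.9272, 0.3746, 0.0000] o=[-0.1948, -0.4821, 0.0000] → [0.1756, 0.4347, 0.8494, -0.9272, 0.3746, 0.0000]
J3: z=[-0.2202, -0.5450, -0.8090] o=[-0.2615, -0.6472, 0.1293] → [-0.7414, 0.1476, 0.1023, -0.2202, -0.5450, -0.8090]
J4: z=[-0.2202, -0.5450, -0.8090] o=[-0.5116, -0.9761, 0.2707] → [-0.3982, -0.0859, 0.1662, -0.2202, -0.5450, -0.8090]
V = J·q̇ = [-0.9171, 0.4970, 0.1890, -0.2696, 0.0855, -0.5149]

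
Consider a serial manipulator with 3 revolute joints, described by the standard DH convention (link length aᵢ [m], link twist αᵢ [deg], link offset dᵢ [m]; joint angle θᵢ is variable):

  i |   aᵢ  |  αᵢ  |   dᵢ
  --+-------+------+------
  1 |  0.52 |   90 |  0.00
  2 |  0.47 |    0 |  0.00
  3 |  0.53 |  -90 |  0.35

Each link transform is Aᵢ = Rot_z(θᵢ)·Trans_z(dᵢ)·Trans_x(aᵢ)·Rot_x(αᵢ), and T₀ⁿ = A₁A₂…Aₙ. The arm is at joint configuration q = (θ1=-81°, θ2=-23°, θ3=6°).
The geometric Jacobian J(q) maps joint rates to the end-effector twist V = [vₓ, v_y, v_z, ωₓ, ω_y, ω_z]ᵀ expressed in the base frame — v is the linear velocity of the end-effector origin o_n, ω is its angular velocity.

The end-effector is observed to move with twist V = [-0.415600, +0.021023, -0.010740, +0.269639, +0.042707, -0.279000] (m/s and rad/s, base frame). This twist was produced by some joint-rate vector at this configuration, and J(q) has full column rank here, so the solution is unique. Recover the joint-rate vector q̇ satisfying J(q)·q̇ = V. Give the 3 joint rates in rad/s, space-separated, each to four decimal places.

o_n = [-0.1174, -1.4963, -0.3386]
J₁: ẑ×o_n = [1.4963, -0.1174, 0.0000], ω = ẑ
J2: z=[-0.9877, -0.1564, 0.0000] o=[0.0813, -0.5136, 0.0000] → [0.0530, -0.3344, 0.9395, -0.9877, -0.1564, 0.0000]
J3: z=[-0.9877, -0.1564, 0.0000] o=[0.1490, -0.9409, -0.1836] → [0.0242, -0.1530, 0.5068, -0.9877, -0.1564, 0.0000]
q̇ = J⁺·V = [-0.2790, 0.2950, -0.5680]

-0.2790 0.2950 -0.5680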